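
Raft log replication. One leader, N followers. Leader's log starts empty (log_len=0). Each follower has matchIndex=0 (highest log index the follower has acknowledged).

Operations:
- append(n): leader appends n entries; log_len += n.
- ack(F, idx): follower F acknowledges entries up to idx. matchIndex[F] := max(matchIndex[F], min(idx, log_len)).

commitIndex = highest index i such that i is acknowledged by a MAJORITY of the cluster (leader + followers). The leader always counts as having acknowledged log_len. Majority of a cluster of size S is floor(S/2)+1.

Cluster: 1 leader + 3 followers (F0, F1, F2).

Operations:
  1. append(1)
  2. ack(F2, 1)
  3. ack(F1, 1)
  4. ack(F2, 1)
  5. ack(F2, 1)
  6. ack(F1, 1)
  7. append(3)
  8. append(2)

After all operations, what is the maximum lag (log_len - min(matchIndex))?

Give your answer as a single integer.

Op 1: append 1 -> log_len=1
Op 2: F2 acks idx 1 -> match: F0=0 F1=0 F2=1; commitIndex=0
Op 3: F1 acks idx 1 -> match: F0=0 F1=1 F2=1; commitIndex=1
Op 4: F2 acks idx 1 -> match: F0=0 F1=1 F2=1; commitIndex=1
Op 5: F2 acks idx 1 -> match: F0=0 F1=1 F2=1; commitIndex=1
Op 6: F1 acks idx 1 -> match: F0=0 F1=1 F2=1; commitIndex=1
Op 7: append 3 -> log_len=4
Op 8: append 2 -> log_len=6

Answer: 6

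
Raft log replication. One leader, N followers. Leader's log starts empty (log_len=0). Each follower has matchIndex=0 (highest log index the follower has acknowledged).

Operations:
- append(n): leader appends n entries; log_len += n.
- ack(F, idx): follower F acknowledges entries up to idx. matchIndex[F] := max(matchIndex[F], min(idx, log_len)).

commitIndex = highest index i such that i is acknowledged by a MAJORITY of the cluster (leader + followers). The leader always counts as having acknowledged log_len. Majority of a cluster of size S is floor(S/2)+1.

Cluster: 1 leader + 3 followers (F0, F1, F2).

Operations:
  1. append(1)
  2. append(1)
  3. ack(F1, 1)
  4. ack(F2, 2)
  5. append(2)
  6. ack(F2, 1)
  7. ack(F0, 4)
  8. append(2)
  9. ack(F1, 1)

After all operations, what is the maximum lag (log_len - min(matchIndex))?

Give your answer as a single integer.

Answer: 5

Derivation:
Op 1: append 1 -> log_len=1
Op 2: append 1 -> log_len=2
Op 3: F1 acks idx 1 -> match: F0=0 F1=1 F2=0; commitIndex=0
Op 4: F2 acks idx 2 -> match: F0=0 F1=1 F2=2; commitIndex=1
Op 5: append 2 -> log_len=4
Op 6: F2 acks idx 1 -> match: F0=0 F1=1 F2=2; commitIndex=1
Op 7: F0 acks idx 4 -> match: F0=4 F1=1 F2=2; commitIndex=2
Op 8: append 2 -> log_len=6
Op 9: F1 acks idx 1 -> match: F0=4 F1=1 F2=2; commitIndex=2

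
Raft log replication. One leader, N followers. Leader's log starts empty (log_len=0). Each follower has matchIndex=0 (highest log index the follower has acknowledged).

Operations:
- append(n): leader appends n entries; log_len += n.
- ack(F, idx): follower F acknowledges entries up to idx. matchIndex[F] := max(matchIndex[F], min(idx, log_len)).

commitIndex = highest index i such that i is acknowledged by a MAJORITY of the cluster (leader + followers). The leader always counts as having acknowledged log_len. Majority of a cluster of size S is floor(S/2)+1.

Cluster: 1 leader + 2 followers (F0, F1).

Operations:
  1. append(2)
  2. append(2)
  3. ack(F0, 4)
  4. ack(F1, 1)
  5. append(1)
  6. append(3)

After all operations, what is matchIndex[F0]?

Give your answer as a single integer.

Op 1: append 2 -> log_len=2
Op 2: append 2 -> log_len=4
Op 3: F0 acks idx 4 -> match: F0=4 F1=0; commitIndex=4
Op 4: F1 acks idx 1 -> match: F0=4 F1=1; commitIndex=4
Op 5: append 1 -> log_len=5
Op 6: append 3 -> log_len=8

Answer: 4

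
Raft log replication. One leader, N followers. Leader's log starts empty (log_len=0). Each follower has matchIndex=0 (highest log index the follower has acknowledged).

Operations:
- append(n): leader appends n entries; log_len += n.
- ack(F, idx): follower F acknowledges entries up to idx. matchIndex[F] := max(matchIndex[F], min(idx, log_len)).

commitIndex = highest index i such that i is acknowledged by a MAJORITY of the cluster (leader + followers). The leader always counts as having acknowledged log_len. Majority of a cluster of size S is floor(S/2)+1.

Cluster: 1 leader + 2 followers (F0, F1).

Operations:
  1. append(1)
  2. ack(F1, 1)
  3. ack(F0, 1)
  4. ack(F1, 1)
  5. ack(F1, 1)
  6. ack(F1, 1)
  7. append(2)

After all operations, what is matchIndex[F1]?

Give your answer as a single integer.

Answer: 1

Derivation:
Op 1: append 1 -> log_len=1
Op 2: F1 acks idx 1 -> match: F0=0 F1=1; commitIndex=1
Op 3: F0 acks idx 1 -> match: F0=1 F1=1; commitIndex=1
Op 4: F1 acks idx 1 -> match: F0=1 F1=1; commitIndex=1
Op 5: F1 acks idx 1 -> match: F0=1 F1=1; commitIndex=1
Op 6: F1 acks idx 1 -> match: F0=1 F1=1; commitIndex=1
Op 7: append 2 -> log_len=3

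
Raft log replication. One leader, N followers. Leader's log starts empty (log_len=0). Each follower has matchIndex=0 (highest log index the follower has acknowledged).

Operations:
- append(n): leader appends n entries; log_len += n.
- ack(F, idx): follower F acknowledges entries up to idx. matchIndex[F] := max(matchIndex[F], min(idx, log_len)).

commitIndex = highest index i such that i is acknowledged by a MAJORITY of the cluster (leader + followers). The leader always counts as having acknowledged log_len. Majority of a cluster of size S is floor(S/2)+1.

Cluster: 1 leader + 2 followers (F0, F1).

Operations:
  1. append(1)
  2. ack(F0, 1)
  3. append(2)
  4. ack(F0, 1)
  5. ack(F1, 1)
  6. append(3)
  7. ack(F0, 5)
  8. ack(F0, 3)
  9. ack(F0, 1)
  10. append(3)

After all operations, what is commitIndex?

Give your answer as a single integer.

Op 1: append 1 -> log_len=1
Op 2: F0 acks idx 1 -> match: F0=1 F1=0; commitIndex=1
Op 3: append 2 -> log_len=3
Op 4: F0 acks idx 1 -> match: F0=1 F1=0; commitIndex=1
Op 5: F1 acks idx 1 -> match: F0=1 F1=1; commitIndex=1
Op 6: append 3 -> log_len=6
Op 7: F0 acks idx 5 -> match: F0=5 F1=1; commitIndex=5
Op 8: F0 acks idx 3 -> match: F0=5 F1=1; commitIndex=5
Op 9: F0 acks idx 1 -> match: F0=5 F1=1; commitIndex=5
Op 10: append 3 -> log_len=9

Answer: 5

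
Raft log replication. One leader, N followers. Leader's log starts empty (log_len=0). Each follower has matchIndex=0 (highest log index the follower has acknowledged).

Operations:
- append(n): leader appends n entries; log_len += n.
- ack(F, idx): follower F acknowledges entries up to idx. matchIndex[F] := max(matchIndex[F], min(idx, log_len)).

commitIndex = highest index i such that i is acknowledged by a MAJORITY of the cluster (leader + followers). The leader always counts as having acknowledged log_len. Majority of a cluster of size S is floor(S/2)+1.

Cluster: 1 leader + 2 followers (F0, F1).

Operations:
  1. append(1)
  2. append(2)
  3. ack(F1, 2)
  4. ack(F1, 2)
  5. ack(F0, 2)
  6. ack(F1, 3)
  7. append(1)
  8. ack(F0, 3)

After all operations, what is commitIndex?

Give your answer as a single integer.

Op 1: append 1 -> log_len=1
Op 2: append 2 -> log_len=3
Op 3: F1 acks idx 2 -> match: F0=0 F1=2; commitIndex=2
Op 4: F1 acks idx 2 -> match: F0=0 F1=2; commitIndex=2
Op 5: F0 acks idx 2 -> match: F0=2 F1=2; commitIndex=2
Op 6: F1 acks idx 3 -> match: F0=2 F1=3; commitIndex=3
Op 7: append 1 -> log_len=4
Op 8: F0 acks idx 3 -> match: F0=3 F1=3; commitIndex=3

Answer: 3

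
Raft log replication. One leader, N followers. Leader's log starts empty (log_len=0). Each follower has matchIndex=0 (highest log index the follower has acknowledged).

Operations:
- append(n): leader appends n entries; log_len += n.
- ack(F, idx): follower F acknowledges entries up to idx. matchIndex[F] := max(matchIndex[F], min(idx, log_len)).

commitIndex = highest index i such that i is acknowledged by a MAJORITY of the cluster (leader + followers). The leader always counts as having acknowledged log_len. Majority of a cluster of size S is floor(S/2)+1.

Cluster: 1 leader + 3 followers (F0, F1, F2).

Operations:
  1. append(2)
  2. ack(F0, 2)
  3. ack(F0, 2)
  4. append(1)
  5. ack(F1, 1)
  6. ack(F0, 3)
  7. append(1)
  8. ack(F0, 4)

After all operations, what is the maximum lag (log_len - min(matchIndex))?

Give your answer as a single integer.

Op 1: append 2 -> log_len=2
Op 2: F0 acks idx 2 -> match: F0=2 F1=0 F2=0; commitIndex=0
Op 3: F0 acks idx 2 -> match: F0=2 F1=0 F2=0; commitIndex=0
Op 4: append 1 -> log_len=3
Op 5: F1 acks idx 1 -> match: F0=2 F1=1 F2=0; commitIndex=1
Op 6: F0 acks idx 3 -> match: F0=3 F1=1 F2=0; commitIndex=1
Op 7: append 1 -> log_len=4
Op 8: F0 acks idx 4 -> match: F0=4 F1=1 F2=0; commitIndex=1

Answer: 4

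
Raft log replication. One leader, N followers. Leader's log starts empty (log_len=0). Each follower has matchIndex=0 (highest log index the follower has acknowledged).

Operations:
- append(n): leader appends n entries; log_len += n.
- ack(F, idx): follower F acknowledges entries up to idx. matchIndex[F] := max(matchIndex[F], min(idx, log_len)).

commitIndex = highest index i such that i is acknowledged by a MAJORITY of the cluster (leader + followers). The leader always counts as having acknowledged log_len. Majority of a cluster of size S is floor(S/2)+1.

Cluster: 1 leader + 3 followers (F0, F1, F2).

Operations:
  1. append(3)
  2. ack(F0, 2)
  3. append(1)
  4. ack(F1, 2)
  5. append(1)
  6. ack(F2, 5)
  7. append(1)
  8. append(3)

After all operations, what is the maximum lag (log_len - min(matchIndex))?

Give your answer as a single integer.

Op 1: append 3 -> log_len=3
Op 2: F0 acks idx 2 -> match: F0=2 F1=0 F2=0; commitIndex=0
Op 3: append 1 -> log_len=4
Op 4: F1 acks idx 2 -> match: F0=2 F1=2 F2=0; commitIndex=2
Op 5: append 1 -> log_len=5
Op 6: F2 acks idx 5 -> match: F0=2 F1=2 F2=5; commitIndex=2
Op 7: append 1 -> log_len=6
Op 8: append 3 -> log_len=9

Answer: 7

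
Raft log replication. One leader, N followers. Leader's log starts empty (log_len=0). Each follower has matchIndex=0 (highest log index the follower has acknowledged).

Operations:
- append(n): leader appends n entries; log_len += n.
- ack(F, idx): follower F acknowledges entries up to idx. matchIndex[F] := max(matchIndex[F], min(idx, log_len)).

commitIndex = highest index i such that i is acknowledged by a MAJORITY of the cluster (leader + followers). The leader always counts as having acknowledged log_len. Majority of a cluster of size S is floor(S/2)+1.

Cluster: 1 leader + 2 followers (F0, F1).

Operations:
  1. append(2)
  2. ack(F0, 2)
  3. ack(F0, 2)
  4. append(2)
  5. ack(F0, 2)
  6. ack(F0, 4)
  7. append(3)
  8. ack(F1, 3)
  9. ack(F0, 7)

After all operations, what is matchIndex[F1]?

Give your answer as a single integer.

Answer: 3

Derivation:
Op 1: append 2 -> log_len=2
Op 2: F0 acks idx 2 -> match: F0=2 F1=0; commitIndex=2
Op 3: F0 acks idx 2 -> match: F0=2 F1=0; commitIndex=2
Op 4: append 2 -> log_len=4
Op 5: F0 acks idx 2 -> match: F0=2 F1=0; commitIndex=2
Op 6: F0 acks idx 4 -> match: F0=4 F1=0; commitIndex=4
Op 7: append 3 -> log_len=7
Op 8: F1 acks idx 3 -> match: F0=4 F1=3; commitIndex=4
Op 9: F0 acks idx 7 -> match: F0=7 F1=3; commitIndex=7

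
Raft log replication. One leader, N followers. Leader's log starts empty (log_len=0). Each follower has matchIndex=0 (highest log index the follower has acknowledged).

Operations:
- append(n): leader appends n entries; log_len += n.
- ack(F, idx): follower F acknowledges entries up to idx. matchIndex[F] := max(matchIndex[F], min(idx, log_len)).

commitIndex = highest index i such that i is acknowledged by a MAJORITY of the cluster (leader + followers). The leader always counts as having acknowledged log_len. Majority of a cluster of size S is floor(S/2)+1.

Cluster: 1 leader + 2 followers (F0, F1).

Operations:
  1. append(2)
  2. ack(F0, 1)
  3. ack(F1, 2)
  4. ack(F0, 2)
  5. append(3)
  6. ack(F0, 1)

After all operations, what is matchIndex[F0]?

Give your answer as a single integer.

Op 1: append 2 -> log_len=2
Op 2: F0 acks idx 1 -> match: F0=1 F1=0; commitIndex=1
Op 3: F1 acks idx 2 -> match: F0=1 F1=2; commitIndex=2
Op 4: F0 acks idx 2 -> match: F0=2 F1=2; commitIndex=2
Op 5: append 3 -> log_len=5
Op 6: F0 acks idx 1 -> match: F0=2 F1=2; commitIndex=2

Answer: 2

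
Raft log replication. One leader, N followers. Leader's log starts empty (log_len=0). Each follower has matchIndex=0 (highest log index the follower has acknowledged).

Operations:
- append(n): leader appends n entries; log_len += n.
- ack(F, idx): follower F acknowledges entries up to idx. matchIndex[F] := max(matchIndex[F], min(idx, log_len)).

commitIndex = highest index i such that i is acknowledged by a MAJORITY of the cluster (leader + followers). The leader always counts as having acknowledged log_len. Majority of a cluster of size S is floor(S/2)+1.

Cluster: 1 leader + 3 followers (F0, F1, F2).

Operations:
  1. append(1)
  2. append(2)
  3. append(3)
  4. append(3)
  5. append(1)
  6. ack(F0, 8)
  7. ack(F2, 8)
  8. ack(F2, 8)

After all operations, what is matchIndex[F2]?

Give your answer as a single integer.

Answer: 8

Derivation:
Op 1: append 1 -> log_len=1
Op 2: append 2 -> log_len=3
Op 3: append 3 -> log_len=6
Op 4: append 3 -> log_len=9
Op 5: append 1 -> log_len=10
Op 6: F0 acks idx 8 -> match: F0=8 F1=0 F2=0; commitIndex=0
Op 7: F2 acks idx 8 -> match: F0=8 F1=0 F2=8; commitIndex=8
Op 8: F2 acks idx 8 -> match: F0=8 F1=0 F2=8; commitIndex=8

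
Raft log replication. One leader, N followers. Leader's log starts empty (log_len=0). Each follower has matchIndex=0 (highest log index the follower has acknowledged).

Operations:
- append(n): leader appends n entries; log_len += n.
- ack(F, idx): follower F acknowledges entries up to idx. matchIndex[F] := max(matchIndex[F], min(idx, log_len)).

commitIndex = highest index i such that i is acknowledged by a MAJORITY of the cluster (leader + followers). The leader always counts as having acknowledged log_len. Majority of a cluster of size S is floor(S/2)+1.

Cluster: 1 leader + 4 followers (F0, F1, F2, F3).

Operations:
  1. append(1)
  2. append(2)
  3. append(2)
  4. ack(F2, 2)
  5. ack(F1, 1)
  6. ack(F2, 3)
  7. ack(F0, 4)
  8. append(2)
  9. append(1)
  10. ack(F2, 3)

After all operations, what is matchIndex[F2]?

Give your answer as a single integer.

Answer: 3

Derivation:
Op 1: append 1 -> log_len=1
Op 2: append 2 -> log_len=3
Op 3: append 2 -> log_len=5
Op 4: F2 acks idx 2 -> match: F0=0 F1=0 F2=2 F3=0; commitIndex=0
Op 5: F1 acks idx 1 -> match: F0=0 F1=1 F2=2 F3=0; commitIndex=1
Op 6: F2 acks idx 3 -> match: F0=0 F1=1 F2=3 F3=0; commitIndex=1
Op 7: F0 acks idx 4 -> match: F0=4 F1=1 F2=3 F3=0; commitIndex=3
Op 8: append 2 -> log_len=7
Op 9: append 1 -> log_len=8
Op 10: F2 acks idx 3 -> match: F0=4 F1=1 F2=3 F3=0; commitIndex=3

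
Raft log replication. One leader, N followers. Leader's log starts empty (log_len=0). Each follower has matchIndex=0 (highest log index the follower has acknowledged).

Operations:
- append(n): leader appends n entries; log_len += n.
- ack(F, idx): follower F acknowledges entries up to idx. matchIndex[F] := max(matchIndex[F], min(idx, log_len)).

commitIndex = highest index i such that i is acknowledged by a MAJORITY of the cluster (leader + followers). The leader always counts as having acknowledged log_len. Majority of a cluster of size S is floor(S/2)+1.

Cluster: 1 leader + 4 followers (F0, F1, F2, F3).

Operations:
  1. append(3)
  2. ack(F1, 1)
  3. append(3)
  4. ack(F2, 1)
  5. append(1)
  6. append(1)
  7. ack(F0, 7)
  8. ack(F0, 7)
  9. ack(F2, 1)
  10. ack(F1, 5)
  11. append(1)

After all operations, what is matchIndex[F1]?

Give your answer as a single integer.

Answer: 5

Derivation:
Op 1: append 3 -> log_len=3
Op 2: F1 acks idx 1 -> match: F0=0 F1=1 F2=0 F3=0; commitIndex=0
Op 3: append 3 -> log_len=6
Op 4: F2 acks idx 1 -> match: F0=0 F1=1 F2=1 F3=0; commitIndex=1
Op 5: append 1 -> log_len=7
Op 6: append 1 -> log_len=8
Op 7: F0 acks idx 7 -> match: F0=7 F1=1 F2=1 F3=0; commitIndex=1
Op 8: F0 acks idx 7 -> match: F0=7 F1=1 F2=1 F3=0; commitIndex=1
Op 9: F2 acks idx 1 -> match: F0=7 F1=1 F2=1 F3=0; commitIndex=1
Op 10: F1 acks idx 5 -> match: F0=7 F1=5 F2=1 F3=0; commitIndex=5
Op 11: append 1 -> log_len=9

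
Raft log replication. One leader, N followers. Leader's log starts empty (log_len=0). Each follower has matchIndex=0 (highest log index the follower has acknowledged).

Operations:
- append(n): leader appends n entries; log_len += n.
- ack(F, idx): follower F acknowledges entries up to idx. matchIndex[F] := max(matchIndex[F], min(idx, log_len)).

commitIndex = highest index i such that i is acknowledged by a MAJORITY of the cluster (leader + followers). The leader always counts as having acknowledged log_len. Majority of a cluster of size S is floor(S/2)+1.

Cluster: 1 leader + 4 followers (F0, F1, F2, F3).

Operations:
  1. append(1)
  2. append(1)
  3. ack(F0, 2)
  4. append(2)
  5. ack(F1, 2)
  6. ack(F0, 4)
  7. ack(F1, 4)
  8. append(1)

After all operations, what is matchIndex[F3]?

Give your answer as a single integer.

Op 1: append 1 -> log_len=1
Op 2: append 1 -> log_len=2
Op 3: F0 acks idx 2 -> match: F0=2 F1=0 F2=0 F3=0; commitIndex=0
Op 4: append 2 -> log_len=4
Op 5: F1 acks idx 2 -> match: F0=2 F1=2 F2=0 F3=0; commitIndex=2
Op 6: F0 acks idx 4 -> match: F0=4 F1=2 F2=0 F3=0; commitIndex=2
Op 7: F1 acks idx 4 -> match: F0=4 F1=4 F2=0 F3=0; commitIndex=4
Op 8: append 1 -> log_len=5

Answer: 0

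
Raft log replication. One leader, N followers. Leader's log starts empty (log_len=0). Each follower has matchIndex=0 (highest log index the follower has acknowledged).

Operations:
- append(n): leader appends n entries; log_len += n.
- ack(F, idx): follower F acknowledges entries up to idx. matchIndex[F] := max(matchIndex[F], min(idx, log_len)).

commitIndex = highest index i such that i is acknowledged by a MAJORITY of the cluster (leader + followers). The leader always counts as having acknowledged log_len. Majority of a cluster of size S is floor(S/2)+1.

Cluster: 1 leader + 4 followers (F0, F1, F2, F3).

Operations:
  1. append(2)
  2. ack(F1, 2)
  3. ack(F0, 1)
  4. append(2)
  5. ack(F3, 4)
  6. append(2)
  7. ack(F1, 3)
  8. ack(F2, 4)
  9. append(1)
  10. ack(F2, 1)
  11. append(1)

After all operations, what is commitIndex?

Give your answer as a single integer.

Answer: 4

Derivation:
Op 1: append 2 -> log_len=2
Op 2: F1 acks idx 2 -> match: F0=0 F1=2 F2=0 F3=0; commitIndex=0
Op 3: F0 acks idx 1 -> match: F0=1 F1=2 F2=0 F3=0; commitIndex=1
Op 4: append 2 -> log_len=4
Op 5: F3 acks idx 4 -> match: F0=1 F1=2 F2=0 F3=4; commitIndex=2
Op 6: append 2 -> log_len=6
Op 7: F1 acks idx 3 -> match: F0=1 F1=3 F2=0 F3=4; commitIndex=3
Op 8: F2 acks idx 4 -> match: F0=1 F1=3 F2=4 F3=4; commitIndex=4
Op 9: append 1 -> log_len=7
Op 10: F2 acks idx 1 -> match: F0=1 F1=3 F2=4 F3=4; commitIndex=4
Op 11: append 1 -> log_len=8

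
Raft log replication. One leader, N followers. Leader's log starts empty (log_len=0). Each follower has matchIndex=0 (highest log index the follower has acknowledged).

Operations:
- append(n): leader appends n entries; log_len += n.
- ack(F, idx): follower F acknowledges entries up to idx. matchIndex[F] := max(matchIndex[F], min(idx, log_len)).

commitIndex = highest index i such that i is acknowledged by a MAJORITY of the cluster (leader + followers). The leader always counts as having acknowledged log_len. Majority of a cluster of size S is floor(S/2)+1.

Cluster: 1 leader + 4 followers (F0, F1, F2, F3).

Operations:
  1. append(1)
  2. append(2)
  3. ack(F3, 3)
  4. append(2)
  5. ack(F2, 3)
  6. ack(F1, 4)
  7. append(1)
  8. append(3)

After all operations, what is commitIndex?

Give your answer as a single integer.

Answer: 3

Derivation:
Op 1: append 1 -> log_len=1
Op 2: append 2 -> log_len=3
Op 3: F3 acks idx 3 -> match: F0=0 F1=0 F2=0 F3=3; commitIndex=0
Op 4: append 2 -> log_len=5
Op 5: F2 acks idx 3 -> match: F0=0 F1=0 F2=3 F3=3; commitIndex=3
Op 6: F1 acks idx 4 -> match: F0=0 F1=4 F2=3 F3=3; commitIndex=3
Op 7: append 1 -> log_len=6
Op 8: append 3 -> log_len=9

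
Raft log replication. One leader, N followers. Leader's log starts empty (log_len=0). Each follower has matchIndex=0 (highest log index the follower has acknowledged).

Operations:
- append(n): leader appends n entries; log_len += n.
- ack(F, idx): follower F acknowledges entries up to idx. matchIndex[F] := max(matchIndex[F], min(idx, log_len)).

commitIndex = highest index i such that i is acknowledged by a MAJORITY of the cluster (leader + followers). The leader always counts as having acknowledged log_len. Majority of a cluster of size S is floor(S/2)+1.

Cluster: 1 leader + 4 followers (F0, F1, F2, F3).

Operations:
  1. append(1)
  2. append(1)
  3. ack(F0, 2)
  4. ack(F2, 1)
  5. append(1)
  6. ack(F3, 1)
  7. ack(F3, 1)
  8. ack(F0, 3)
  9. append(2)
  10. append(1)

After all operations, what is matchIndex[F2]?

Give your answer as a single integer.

Answer: 1

Derivation:
Op 1: append 1 -> log_len=1
Op 2: append 1 -> log_len=2
Op 3: F0 acks idx 2 -> match: F0=2 F1=0 F2=0 F3=0; commitIndex=0
Op 4: F2 acks idx 1 -> match: F0=2 F1=0 F2=1 F3=0; commitIndex=1
Op 5: append 1 -> log_len=3
Op 6: F3 acks idx 1 -> match: F0=2 F1=0 F2=1 F3=1; commitIndex=1
Op 7: F3 acks idx 1 -> match: F0=2 F1=0 F2=1 F3=1; commitIndex=1
Op 8: F0 acks idx 3 -> match: F0=3 F1=0 F2=1 F3=1; commitIndex=1
Op 9: append 2 -> log_len=5
Op 10: append 1 -> log_len=6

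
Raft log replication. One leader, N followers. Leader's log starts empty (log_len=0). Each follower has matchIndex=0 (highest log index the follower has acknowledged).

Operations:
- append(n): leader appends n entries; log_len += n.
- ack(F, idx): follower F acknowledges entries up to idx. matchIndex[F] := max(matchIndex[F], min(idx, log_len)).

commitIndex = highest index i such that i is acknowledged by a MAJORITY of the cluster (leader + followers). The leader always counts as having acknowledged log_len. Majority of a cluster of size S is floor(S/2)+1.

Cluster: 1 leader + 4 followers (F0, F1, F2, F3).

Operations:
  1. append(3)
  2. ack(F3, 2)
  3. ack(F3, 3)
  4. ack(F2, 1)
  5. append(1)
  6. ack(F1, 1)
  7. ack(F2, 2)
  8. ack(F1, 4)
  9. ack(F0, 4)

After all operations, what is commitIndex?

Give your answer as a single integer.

Answer: 4

Derivation:
Op 1: append 3 -> log_len=3
Op 2: F3 acks idx 2 -> match: F0=0 F1=0 F2=0 F3=2; commitIndex=0
Op 3: F3 acks idx 3 -> match: F0=0 F1=0 F2=0 F3=3; commitIndex=0
Op 4: F2 acks idx 1 -> match: F0=0 F1=0 F2=1 F3=3; commitIndex=1
Op 5: append 1 -> log_len=4
Op 6: F1 acks idx 1 -> match: F0=0 F1=1 F2=1 F3=3; commitIndex=1
Op 7: F2 acks idx 2 -> match: F0=0 F1=1 F2=2 F3=3; commitIndex=2
Op 8: F1 acks idx 4 -> match: F0=0 F1=4 F2=2 F3=3; commitIndex=3
Op 9: F0 acks idx 4 -> match: F0=4 F1=4 F2=2 F3=3; commitIndex=4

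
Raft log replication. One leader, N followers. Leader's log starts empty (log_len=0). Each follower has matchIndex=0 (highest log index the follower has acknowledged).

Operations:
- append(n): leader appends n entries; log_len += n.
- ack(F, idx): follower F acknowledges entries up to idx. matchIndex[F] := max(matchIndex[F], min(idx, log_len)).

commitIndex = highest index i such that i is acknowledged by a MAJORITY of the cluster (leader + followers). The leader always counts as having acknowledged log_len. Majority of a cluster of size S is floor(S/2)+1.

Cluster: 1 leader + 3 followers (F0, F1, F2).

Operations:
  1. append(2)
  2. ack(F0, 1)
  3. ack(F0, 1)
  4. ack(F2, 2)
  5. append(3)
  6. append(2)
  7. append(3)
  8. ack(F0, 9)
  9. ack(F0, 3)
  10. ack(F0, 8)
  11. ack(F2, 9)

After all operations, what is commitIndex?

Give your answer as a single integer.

Op 1: append 2 -> log_len=2
Op 2: F0 acks idx 1 -> match: F0=1 F1=0 F2=0; commitIndex=0
Op 3: F0 acks idx 1 -> match: F0=1 F1=0 F2=0; commitIndex=0
Op 4: F2 acks idx 2 -> match: F0=1 F1=0 F2=2; commitIndex=1
Op 5: append 3 -> log_len=5
Op 6: append 2 -> log_len=7
Op 7: append 3 -> log_len=10
Op 8: F0 acks idx 9 -> match: F0=9 F1=0 F2=2; commitIndex=2
Op 9: F0 acks idx 3 -> match: F0=9 F1=0 F2=2; commitIndex=2
Op 10: F0 acks idx 8 -> match: F0=9 F1=0 F2=2; commitIndex=2
Op 11: F2 acks idx 9 -> match: F0=9 F1=0 F2=9; commitIndex=9

Answer: 9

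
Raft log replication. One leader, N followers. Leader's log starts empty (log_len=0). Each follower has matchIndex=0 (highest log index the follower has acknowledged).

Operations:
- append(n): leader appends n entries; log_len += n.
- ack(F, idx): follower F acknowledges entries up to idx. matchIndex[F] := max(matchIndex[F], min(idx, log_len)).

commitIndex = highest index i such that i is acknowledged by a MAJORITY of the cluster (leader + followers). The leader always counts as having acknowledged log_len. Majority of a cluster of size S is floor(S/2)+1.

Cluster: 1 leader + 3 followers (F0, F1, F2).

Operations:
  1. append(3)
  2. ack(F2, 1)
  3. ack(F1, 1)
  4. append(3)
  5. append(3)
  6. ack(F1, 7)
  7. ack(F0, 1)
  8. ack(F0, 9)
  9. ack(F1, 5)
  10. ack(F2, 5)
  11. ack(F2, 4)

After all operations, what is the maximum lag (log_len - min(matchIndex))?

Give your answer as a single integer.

Op 1: append 3 -> log_len=3
Op 2: F2 acks idx 1 -> match: F0=0 F1=0 F2=1; commitIndex=0
Op 3: F1 acks idx 1 -> match: F0=0 F1=1 F2=1; commitIndex=1
Op 4: append 3 -> log_len=6
Op 5: append 3 -> log_len=9
Op 6: F1 acks idx 7 -> match: F0=0 F1=7 F2=1; commitIndex=1
Op 7: F0 acks idx 1 -> match: F0=1 F1=7 F2=1; commitIndex=1
Op 8: F0 acks idx 9 -> match: F0=9 F1=7 F2=1; commitIndex=7
Op 9: F1 acks idx 5 -> match: F0=9 F1=7 F2=1; commitIndex=7
Op 10: F2 acks idx 5 -> match: F0=9 F1=7 F2=5; commitIndex=7
Op 11: F2 acks idx 4 -> match: F0=9 F1=7 F2=5; commitIndex=7

Answer: 4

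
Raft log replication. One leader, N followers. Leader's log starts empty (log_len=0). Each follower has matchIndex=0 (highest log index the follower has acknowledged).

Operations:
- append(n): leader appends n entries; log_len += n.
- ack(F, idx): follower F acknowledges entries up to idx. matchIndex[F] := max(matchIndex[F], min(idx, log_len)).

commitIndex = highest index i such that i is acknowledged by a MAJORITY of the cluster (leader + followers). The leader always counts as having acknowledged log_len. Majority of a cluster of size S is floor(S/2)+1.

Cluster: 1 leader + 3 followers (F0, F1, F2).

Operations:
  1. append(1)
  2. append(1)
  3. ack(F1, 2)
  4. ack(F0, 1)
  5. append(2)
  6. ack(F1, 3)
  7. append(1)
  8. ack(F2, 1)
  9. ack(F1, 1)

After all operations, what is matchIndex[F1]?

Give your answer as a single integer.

Answer: 3

Derivation:
Op 1: append 1 -> log_len=1
Op 2: append 1 -> log_len=2
Op 3: F1 acks idx 2 -> match: F0=0 F1=2 F2=0; commitIndex=0
Op 4: F0 acks idx 1 -> match: F0=1 F1=2 F2=0; commitIndex=1
Op 5: append 2 -> log_len=4
Op 6: F1 acks idx 3 -> match: F0=1 F1=3 F2=0; commitIndex=1
Op 7: append 1 -> log_len=5
Op 8: F2 acks idx 1 -> match: F0=1 F1=3 F2=1; commitIndex=1
Op 9: F1 acks idx 1 -> match: F0=1 F1=3 F2=1; commitIndex=1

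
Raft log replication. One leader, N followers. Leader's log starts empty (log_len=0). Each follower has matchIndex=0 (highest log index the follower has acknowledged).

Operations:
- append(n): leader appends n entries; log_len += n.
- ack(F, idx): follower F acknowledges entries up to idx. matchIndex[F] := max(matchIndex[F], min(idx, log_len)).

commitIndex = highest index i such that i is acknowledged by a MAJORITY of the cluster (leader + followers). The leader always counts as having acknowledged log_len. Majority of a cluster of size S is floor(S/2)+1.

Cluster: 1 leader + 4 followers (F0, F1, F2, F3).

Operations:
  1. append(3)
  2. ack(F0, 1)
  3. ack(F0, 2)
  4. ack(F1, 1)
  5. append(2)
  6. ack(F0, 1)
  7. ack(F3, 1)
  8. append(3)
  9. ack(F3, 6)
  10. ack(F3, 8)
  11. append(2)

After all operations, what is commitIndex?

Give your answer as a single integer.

Answer: 2

Derivation:
Op 1: append 3 -> log_len=3
Op 2: F0 acks idx 1 -> match: F0=1 F1=0 F2=0 F3=0; commitIndex=0
Op 3: F0 acks idx 2 -> match: F0=2 F1=0 F2=0 F3=0; commitIndex=0
Op 4: F1 acks idx 1 -> match: F0=2 F1=1 F2=0 F3=0; commitIndex=1
Op 5: append 2 -> log_len=5
Op 6: F0 acks idx 1 -> match: F0=2 F1=1 F2=0 F3=0; commitIndex=1
Op 7: F3 acks idx 1 -> match: F0=2 F1=1 F2=0 F3=1; commitIndex=1
Op 8: append 3 -> log_len=8
Op 9: F3 acks idx 6 -> match: F0=2 F1=1 F2=0 F3=6; commitIndex=2
Op 10: F3 acks idx 8 -> match: F0=2 F1=1 F2=0 F3=8; commitIndex=2
Op 11: append 2 -> log_len=10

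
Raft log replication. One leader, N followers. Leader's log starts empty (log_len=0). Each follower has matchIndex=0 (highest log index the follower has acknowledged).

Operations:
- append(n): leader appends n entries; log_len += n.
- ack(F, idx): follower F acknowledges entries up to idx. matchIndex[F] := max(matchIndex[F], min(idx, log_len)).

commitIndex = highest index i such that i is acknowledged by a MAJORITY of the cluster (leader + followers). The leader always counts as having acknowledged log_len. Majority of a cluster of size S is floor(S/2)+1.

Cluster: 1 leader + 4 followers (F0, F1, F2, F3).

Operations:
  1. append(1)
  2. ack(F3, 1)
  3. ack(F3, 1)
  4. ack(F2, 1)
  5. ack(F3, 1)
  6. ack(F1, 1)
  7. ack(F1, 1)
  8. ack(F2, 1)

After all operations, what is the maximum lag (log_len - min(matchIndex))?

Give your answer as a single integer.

Answer: 1

Derivation:
Op 1: append 1 -> log_len=1
Op 2: F3 acks idx 1 -> match: F0=0 F1=0 F2=0 F3=1; commitIndex=0
Op 3: F3 acks idx 1 -> match: F0=0 F1=0 F2=0 F3=1; commitIndex=0
Op 4: F2 acks idx 1 -> match: F0=0 F1=0 F2=1 F3=1; commitIndex=1
Op 5: F3 acks idx 1 -> match: F0=0 F1=0 F2=1 F3=1; commitIndex=1
Op 6: F1 acks idx 1 -> match: F0=0 F1=1 F2=1 F3=1; commitIndex=1
Op 7: F1 acks idx 1 -> match: F0=0 F1=1 F2=1 F3=1; commitIndex=1
Op 8: F2 acks idx 1 -> match: F0=0 F1=1 F2=1 F3=1; commitIndex=1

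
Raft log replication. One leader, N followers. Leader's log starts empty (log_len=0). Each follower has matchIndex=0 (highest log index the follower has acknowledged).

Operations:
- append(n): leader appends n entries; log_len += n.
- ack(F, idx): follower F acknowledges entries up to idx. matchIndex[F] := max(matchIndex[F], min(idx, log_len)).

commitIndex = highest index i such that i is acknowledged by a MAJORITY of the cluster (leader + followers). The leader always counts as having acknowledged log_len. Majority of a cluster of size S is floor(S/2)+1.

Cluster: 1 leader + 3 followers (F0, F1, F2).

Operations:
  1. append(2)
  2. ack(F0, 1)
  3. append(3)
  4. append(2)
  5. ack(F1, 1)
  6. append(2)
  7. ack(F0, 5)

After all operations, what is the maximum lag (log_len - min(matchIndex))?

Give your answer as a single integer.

Answer: 9

Derivation:
Op 1: append 2 -> log_len=2
Op 2: F0 acks idx 1 -> match: F0=1 F1=0 F2=0; commitIndex=0
Op 3: append 3 -> log_len=5
Op 4: append 2 -> log_len=7
Op 5: F1 acks idx 1 -> match: F0=1 F1=1 F2=0; commitIndex=1
Op 6: append 2 -> log_len=9
Op 7: F0 acks idx 5 -> match: F0=5 F1=1 F2=0; commitIndex=1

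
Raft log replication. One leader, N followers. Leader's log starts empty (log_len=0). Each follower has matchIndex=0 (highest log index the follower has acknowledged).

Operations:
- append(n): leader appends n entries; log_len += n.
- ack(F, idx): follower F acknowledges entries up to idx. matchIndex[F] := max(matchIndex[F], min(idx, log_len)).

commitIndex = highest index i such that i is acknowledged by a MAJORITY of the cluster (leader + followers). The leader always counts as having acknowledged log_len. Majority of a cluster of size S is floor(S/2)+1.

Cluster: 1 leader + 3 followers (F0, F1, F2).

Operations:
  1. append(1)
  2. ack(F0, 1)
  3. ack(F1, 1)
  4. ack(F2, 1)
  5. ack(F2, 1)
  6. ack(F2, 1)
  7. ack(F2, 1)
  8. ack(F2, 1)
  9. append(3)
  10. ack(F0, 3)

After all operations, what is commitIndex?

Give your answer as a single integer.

Answer: 1

Derivation:
Op 1: append 1 -> log_len=1
Op 2: F0 acks idx 1 -> match: F0=1 F1=0 F2=0; commitIndex=0
Op 3: F1 acks idx 1 -> match: F0=1 F1=1 F2=0; commitIndex=1
Op 4: F2 acks idx 1 -> match: F0=1 F1=1 F2=1; commitIndex=1
Op 5: F2 acks idx 1 -> match: F0=1 F1=1 F2=1; commitIndex=1
Op 6: F2 acks idx 1 -> match: F0=1 F1=1 F2=1; commitIndex=1
Op 7: F2 acks idx 1 -> match: F0=1 F1=1 F2=1; commitIndex=1
Op 8: F2 acks idx 1 -> match: F0=1 F1=1 F2=1; commitIndex=1
Op 9: append 3 -> log_len=4
Op 10: F0 acks idx 3 -> match: F0=3 F1=1 F2=1; commitIndex=1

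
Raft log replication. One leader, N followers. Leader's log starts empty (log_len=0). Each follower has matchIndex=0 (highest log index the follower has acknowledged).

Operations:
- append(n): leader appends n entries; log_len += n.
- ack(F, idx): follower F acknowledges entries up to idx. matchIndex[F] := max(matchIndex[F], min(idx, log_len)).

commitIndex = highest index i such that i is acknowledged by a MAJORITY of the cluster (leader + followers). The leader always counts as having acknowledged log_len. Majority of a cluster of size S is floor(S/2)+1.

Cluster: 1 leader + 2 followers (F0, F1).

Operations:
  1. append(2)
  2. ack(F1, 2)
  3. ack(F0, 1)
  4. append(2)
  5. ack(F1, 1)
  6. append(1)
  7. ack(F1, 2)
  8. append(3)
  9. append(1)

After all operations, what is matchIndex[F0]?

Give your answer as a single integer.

Answer: 1

Derivation:
Op 1: append 2 -> log_len=2
Op 2: F1 acks idx 2 -> match: F0=0 F1=2; commitIndex=2
Op 3: F0 acks idx 1 -> match: F0=1 F1=2; commitIndex=2
Op 4: append 2 -> log_len=4
Op 5: F1 acks idx 1 -> match: F0=1 F1=2; commitIndex=2
Op 6: append 1 -> log_len=5
Op 7: F1 acks idx 2 -> match: F0=1 F1=2; commitIndex=2
Op 8: append 3 -> log_len=8
Op 9: append 1 -> log_len=9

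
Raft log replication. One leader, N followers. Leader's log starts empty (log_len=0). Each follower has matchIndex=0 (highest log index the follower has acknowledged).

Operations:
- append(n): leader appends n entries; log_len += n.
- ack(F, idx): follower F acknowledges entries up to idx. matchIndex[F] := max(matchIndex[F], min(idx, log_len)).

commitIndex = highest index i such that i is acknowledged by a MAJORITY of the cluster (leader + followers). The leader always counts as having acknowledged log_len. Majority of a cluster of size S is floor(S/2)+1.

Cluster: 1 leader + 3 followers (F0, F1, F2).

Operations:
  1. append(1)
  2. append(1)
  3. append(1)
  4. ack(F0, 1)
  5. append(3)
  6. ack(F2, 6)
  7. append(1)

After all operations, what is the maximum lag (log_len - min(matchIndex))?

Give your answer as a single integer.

Op 1: append 1 -> log_len=1
Op 2: append 1 -> log_len=2
Op 3: append 1 -> log_len=3
Op 4: F0 acks idx 1 -> match: F0=1 F1=0 F2=0; commitIndex=0
Op 5: append 3 -> log_len=6
Op 6: F2 acks idx 6 -> match: F0=1 F1=0 F2=6; commitIndex=1
Op 7: append 1 -> log_len=7

Answer: 7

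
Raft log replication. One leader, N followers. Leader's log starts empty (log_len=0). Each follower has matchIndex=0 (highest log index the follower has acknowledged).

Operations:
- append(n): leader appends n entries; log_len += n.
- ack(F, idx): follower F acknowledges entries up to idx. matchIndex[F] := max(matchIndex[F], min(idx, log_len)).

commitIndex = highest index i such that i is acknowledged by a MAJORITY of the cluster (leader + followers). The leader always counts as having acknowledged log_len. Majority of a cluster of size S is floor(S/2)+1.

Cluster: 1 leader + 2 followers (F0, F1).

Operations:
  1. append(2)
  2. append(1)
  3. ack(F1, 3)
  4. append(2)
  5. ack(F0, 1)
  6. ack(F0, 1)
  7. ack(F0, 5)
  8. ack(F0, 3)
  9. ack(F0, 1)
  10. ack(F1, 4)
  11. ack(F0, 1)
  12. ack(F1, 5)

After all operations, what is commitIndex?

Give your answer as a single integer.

Op 1: append 2 -> log_len=2
Op 2: append 1 -> log_len=3
Op 3: F1 acks idx 3 -> match: F0=0 F1=3; commitIndex=3
Op 4: append 2 -> log_len=5
Op 5: F0 acks idx 1 -> match: F0=1 F1=3; commitIndex=3
Op 6: F0 acks idx 1 -> match: F0=1 F1=3; commitIndex=3
Op 7: F0 acks idx 5 -> match: F0=5 F1=3; commitIndex=5
Op 8: F0 acks idx 3 -> match: F0=5 F1=3; commitIndex=5
Op 9: F0 acks idx 1 -> match: F0=5 F1=3; commitIndex=5
Op 10: F1 acks idx 4 -> match: F0=5 F1=4; commitIndex=5
Op 11: F0 acks idx 1 -> match: F0=5 F1=4; commitIndex=5
Op 12: F1 acks idx 5 -> match: F0=5 F1=5; commitIndex=5

Answer: 5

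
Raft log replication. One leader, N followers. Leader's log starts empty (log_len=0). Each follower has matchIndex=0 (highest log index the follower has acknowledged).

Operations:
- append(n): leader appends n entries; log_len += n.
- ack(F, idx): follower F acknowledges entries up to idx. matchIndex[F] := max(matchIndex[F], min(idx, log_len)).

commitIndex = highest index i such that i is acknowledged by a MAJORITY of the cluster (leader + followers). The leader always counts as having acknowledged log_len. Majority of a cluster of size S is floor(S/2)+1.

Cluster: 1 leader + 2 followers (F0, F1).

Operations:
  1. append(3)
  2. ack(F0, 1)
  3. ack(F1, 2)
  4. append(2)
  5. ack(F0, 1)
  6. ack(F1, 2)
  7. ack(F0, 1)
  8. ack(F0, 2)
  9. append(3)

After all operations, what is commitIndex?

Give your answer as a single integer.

Op 1: append 3 -> log_len=3
Op 2: F0 acks idx 1 -> match: F0=1 F1=0; commitIndex=1
Op 3: F1 acks idx 2 -> match: F0=1 F1=2; commitIndex=2
Op 4: append 2 -> log_len=5
Op 5: F0 acks idx 1 -> match: F0=1 F1=2; commitIndex=2
Op 6: F1 acks idx 2 -> match: F0=1 F1=2; commitIndex=2
Op 7: F0 acks idx 1 -> match: F0=1 F1=2; commitIndex=2
Op 8: F0 acks idx 2 -> match: F0=2 F1=2; commitIndex=2
Op 9: append 3 -> log_len=8

Answer: 2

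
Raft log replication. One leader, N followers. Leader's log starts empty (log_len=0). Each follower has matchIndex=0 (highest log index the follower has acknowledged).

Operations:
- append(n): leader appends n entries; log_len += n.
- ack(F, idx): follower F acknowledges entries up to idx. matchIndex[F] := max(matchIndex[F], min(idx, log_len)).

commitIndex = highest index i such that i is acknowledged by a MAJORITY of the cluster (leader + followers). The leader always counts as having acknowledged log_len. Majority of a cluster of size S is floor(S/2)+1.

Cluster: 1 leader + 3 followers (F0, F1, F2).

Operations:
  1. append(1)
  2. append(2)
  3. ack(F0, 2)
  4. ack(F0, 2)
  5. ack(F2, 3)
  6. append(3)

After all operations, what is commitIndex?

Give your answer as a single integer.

Op 1: append 1 -> log_len=1
Op 2: append 2 -> log_len=3
Op 3: F0 acks idx 2 -> match: F0=2 F1=0 F2=0; commitIndex=0
Op 4: F0 acks idx 2 -> match: F0=2 F1=0 F2=0; commitIndex=0
Op 5: F2 acks idx 3 -> match: F0=2 F1=0 F2=3; commitIndex=2
Op 6: append 3 -> log_len=6

Answer: 2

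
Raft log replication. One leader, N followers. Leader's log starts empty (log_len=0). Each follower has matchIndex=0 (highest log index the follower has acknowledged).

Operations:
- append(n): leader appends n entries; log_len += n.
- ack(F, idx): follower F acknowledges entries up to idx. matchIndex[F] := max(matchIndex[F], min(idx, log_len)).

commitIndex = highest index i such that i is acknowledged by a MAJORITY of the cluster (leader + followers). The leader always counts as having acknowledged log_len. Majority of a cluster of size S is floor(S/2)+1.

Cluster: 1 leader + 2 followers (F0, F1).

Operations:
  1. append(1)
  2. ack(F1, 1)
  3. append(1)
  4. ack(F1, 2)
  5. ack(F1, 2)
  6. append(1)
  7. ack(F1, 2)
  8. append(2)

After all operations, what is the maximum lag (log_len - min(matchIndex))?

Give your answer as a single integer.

Op 1: append 1 -> log_len=1
Op 2: F1 acks idx 1 -> match: F0=0 F1=1; commitIndex=1
Op 3: append 1 -> log_len=2
Op 4: F1 acks idx 2 -> match: F0=0 F1=2; commitIndex=2
Op 5: F1 acks idx 2 -> match: F0=0 F1=2; commitIndex=2
Op 6: append 1 -> log_len=3
Op 7: F1 acks idx 2 -> match: F0=0 F1=2; commitIndex=2
Op 8: append 2 -> log_len=5

Answer: 5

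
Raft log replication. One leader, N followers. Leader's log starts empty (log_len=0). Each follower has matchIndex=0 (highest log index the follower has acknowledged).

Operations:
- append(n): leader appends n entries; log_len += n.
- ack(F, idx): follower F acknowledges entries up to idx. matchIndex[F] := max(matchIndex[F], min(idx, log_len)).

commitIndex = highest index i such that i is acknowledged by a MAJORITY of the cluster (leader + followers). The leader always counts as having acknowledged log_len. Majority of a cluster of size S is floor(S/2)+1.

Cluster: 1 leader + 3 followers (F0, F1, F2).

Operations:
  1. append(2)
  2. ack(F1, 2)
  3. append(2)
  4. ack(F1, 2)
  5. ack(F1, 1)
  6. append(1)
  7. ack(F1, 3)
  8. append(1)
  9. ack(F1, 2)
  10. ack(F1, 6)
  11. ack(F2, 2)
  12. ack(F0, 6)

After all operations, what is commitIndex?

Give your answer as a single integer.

Op 1: append 2 -> log_len=2
Op 2: F1 acks idx 2 -> match: F0=0 F1=2 F2=0; commitIndex=0
Op 3: append 2 -> log_len=4
Op 4: F1 acks idx 2 -> match: F0=0 F1=2 F2=0; commitIndex=0
Op 5: F1 acks idx 1 -> match: F0=0 F1=2 F2=0; commitIndex=0
Op 6: append 1 -> log_len=5
Op 7: F1 acks idx 3 -> match: F0=0 F1=3 F2=0; commitIndex=0
Op 8: append 1 -> log_len=6
Op 9: F1 acks idx 2 -> match: F0=0 F1=3 F2=0; commitIndex=0
Op 10: F1 acks idx 6 -> match: F0=0 F1=6 F2=0; commitIndex=0
Op 11: F2 acks idx 2 -> match: F0=0 F1=6 F2=2; commitIndex=2
Op 12: F0 acks idx 6 -> match: F0=6 F1=6 F2=2; commitIndex=6

Answer: 6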